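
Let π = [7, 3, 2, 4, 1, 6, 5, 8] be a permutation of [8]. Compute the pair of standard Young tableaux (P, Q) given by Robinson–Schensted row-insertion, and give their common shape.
P = [1, 4, 5, 8] / [2, 6] / [3] / [7];  Q = [1, 4, 6, 8] / [2, 7] / [3] / [5];  common shape = (4, 2, 1, 1)

Row-insert the values π_1, π_2, … into P one at a time, bumping the leftmost entry strictly greater than the inserted value down to the next row. The recording tableau Q records, in position (i, j), the step at which that cell was added to P.
  Insert 7 (step 1): P = [7];  Q = [1]
  Insert 3 (step 2): P = [3] / [7];  Q = [1] / [2]
  Insert 2 (step 3): P = [2] / [3] / [7];  Q = [1] / [2] / [3]
  Insert 4 (step 4): P = [2, 4] / [3] / [7];  Q = [1, 4] / [2] / [3]
  Insert 1 (step 5): P = [1, 4] / [2] / [3] / [7];  Q = [1, 4] / [2] / [3] / [5]
  Insert 6 (step 6): P = [1, 4, 6] / [2] / [3] / [7];  Q = [1, 4, 6] / [2] / [3] / [5]
  Insert 5 (step 7): P = [1, 4, 5] / [2, 6] / [3] / [7];  Q = [1, 4, 6] / [2, 7] / [3] / [5]
  Insert 8 (step 8): P = [1, 4, 5, 8] / [2, 6] / [3] / [7];  Q = [1, 4, 6, 8] / [2, 7] / [3] / [5]
Final shape: (4, 2, 1, 1).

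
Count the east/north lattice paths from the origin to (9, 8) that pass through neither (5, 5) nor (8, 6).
Number of paths = 9505

Inclusion–exclusion. Total paths: C(17, 9) = 24310. Through P₁: C(10, 5)·C(7, 4) = 8820. Through P₂: C(14, 8)·C(3, 1) = 9009. Since P₁ is strictly southwest of P₂, a monotone path through both must visit P₁ then P₂; paths through both = C(10, 5)·C(4, 3)·C(3, 1) = 3024. Avoid both = 24310 − 8820 − 9009 + 3024 = 9505.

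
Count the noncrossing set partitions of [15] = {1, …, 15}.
C_15 = 9694845

These noncrossing partitions are counted by the Catalan number C_n = (1/(n + 1)) · C(2n, n). For n = 15: C_15 = (1/16) · C(30, 15) = 155117520/16 = 9694845.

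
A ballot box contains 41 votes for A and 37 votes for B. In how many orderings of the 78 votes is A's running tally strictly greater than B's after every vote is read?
Strict-lead orderings = 1261276298816540508040

Total orderings of the 78 votes with 41 for A: C(78, 41) = 24594887826922539906780. By the Bertrand ballot formula (Cycle Lemma / reflection principle), the number of orderings in which A is strictly ahead of B throughout is (p − q)/(p + q) · C(p + q, p) = (41 − 37)/(41 + 37) · 24594887826922539906780 = 1261276298816540508040.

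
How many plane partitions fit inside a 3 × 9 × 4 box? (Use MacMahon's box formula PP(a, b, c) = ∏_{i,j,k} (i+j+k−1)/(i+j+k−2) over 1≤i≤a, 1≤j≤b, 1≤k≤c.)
PP(3, 9, 4) = 13026013

Evaluate the triple product over i = 1..3, j = 1..9, k = 1..4. The factors are (2/1) · (3/2) · (4/3) · (5/4) · (3/2) · (4/3) · (5/4) · (6/5) · … (108 factors total). The numerators and denominators telescope so the product is an integer; carrying out the multiplication exactly gives PP(3, 9, 4) = 13026013.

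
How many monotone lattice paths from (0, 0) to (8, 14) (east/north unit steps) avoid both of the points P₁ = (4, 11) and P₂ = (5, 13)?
Number of paths = 254103

Inclusion–exclusion. Total paths: C(22, 8) = 319770. Through P₁: C(15, 4)·C(7, 4) = 47775. Through P₂: C(18, 5)·C(4, 3) = 34272. Since P₁ is strictly southwest of P₂, a monotone path through both must visit P₁ then P₂; paths through both = C(15, 4)·C(3, 1)·C(4, 3) = 16380. Avoid both = 319770 − 47775 − 34272 + 16380 = 254103.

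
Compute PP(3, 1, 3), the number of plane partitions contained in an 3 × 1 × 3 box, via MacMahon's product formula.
PP(3, 1, 3) = 20

Evaluate the triple product over i = 1..3, j = 1..1, k = 1..3. The factors are (2/1) · (3/2) · (4/3) · (3/2) · (4/3) · (5/4) · (4/3) · (5/4) · … (9 factors total). The numerators and denominators telescope so the product is an integer; carrying out the multiplication exactly gives PP(3, 1, 3) = 20.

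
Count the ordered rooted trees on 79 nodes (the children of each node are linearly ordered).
C_78 = 73745243611532458459690151854647329239335600

These ordered rooted trees are counted by the Catalan number C_n = (1/(n + 1)) · C(2n, n). For n = 78: C_78 = (1/79) · C(156, 78) = 5825874245311064218315521996517139009907512400/79 = 73745243611532458459690151854647329239335600.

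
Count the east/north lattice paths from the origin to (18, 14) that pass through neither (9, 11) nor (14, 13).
Number of paths = 351828700

Inclusion–exclusion. Total paths: C(32, 18) = 471435600. Through P₁: C(20, 9)·C(12, 9) = 36951200. Through P₂: C(27, 14)·C(5, 4) = 100291500. Since P₁ is strictly southwest of P₂, a monotone path through both must visit P₁ then P₂; paths through both = C(20, 9)·C(7, 5)·C(5, 4) = 17635800. Avoid both = 471435600 − 36951200 − 100291500 + 17635800 = 351828700.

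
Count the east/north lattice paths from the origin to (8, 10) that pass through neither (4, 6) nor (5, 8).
Number of paths = 22488

Inclusion–exclusion. Total paths: C(18, 8) = 43758. Through P₁: C(10, 4)·C(8, 4) = 14700. Through P₂: C(13, 5)·C(5, 3) = 12870. Since P₁ is strictly southwest of P₂, a monotone path through both must visit P₁ then P₂; paths through both = C(10, 4)·C(3, 1)·C(5, 3) = 6300. Avoid both = 43758 − 14700 − 12870 + 6300 = 22488.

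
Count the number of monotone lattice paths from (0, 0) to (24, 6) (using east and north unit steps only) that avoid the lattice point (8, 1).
Number of paths = 410634

Total paths from (0, 0) to (24, 6): C(30, 24) = 593775. Paths through (8, 1): (paths (0, 0) → (8, 1)) × (paths (8, 1) → (24, 6)) = C(9, 8) · C(21, 16) = 9 · 20349 = 183141. Avoidance count = 593775 − 183141 = 410634.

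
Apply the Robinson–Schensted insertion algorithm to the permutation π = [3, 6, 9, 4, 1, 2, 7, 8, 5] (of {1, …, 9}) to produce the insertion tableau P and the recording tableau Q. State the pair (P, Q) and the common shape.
P = [1, 2, 5, 8] / [3, 4, 7] / [6, 9];  Q = [1, 2, 3, 8] / [4, 6, 7] / [5, 9];  common shape = (4, 3, 2)

Row-insert the values π_1, π_2, … into P one at a time, bumping the leftmost entry strictly greater than the inserted value down to the next row. The recording tableau Q records, in position (i, j), the step at which that cell was added to P.
  Insert 3 (step 1): P = [3];  Q = [1]
  Insert 6 (step 2): P = [3, 6];  Q = [1, 2]
  Insert 9 (step 3): P = [3, 6, 9];  Q = [1, 2, 3]
  Insert 4 (step 4): P = [3, 4, 9] / [6];  Q = [1, 2, 3] / [4]
  Insert 1 (step 5): P = [1, 4, 9] / [3] / [6];  Q = [1, 2, 3] / [4] / [5]
  Insert 2 (step 6): P = [1, 2, 9] / [3, 4] / [6];  Q = [1, 2, 3] / [4, 6] / [5]
  Insert 7 (step 7): P = [1, 2, 7] / [3, 4, 9] / [6];  Q = [1, 2, 3] / [4, 6, 7] / [5]
  Insert 8 (step 8): P = [1, 2, 7, 8] / [3, 4, 9] / [6];  Q = [1, 2, 3, 8] / [4, 6, 7] / [5]
  Insert 5 (step 9): P = [1, 2, 5, 8] / [3, 4, 7] / [6, 9];  Q = [1, 2, 3, 8] / [4, 6, 7] / [5, 9]
Final shape: (4, 3, 2).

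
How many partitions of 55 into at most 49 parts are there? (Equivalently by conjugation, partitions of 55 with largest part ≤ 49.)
p(55, parts ≤ 49) = 451257

Use the recurrence p(n, m) = p(n, m−1) + p(n−m, m): either the largest part is < m (count p(n, m−1)) or the largest part is exactly m (remove one copy of m, count p(n−m, m)). With p(0, ·) = 1 this gives p(55, parts ≤ 49) = 451257. (By conjugating Young diagrams, this also counts partitions of 55 into at most 49 parts.)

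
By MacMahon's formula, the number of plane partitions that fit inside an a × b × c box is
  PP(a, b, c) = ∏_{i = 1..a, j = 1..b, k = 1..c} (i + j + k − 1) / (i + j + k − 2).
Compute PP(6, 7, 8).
PP(6, 7, 8) = 19702998159210080

Evaluate the triple product over i = 1..6, j = 1..7, k = 1..8. The factors are (2/1) · (3/2) · (4/3) · (5/4) · (6/5) · (7/6) · (8/7) · (9/8) · … (336 factors total). The numerators and denominators telescope so the product is an integer; carrying out the multiplication exactly gives PP(6, 7, 8) = 19702998159210080.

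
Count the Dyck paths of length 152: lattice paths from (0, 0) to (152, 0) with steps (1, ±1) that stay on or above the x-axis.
C_76 = 4790408930363303911328386208394864461024520

These Dyck paths are counted by the Catalan number C_n = (1/(n + 1)) · C(2n, n). For n = 76: C_76 = (1/77) · C(152, 76) = 368861487637974401172285738046404563498888040/77 = 4790408930363303911328386208394864461024520.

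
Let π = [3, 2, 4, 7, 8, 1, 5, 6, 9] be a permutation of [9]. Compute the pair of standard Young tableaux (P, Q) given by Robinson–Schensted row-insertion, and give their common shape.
P = [1, 4, 5, 6, 9] / [2, 7, 8] / [3];  Q = [1, 3, 4, 5, 9] / [2, 7, 8] / [6];  common shape = (5, 3, 1)

Row-insert the values π_1, π_2, … into P one at a time, bumping the leftmost entry strictly greater than the inserted value down to the next row. The recording tableau Q records, in position (i, j), the step at which that cell was added to P.
  Insert 3 (step 1): P = [3];  Q = [1]
  Insert 2 (step 2): P = [2] / [3];  Q = [1] / [2]
  Insert 4 (step 3): P = [2, 4] / [3];  Q = [1, 3] / [2]
  Insert 7 (step 4): P = [2, 4, 7] / [3];  Q = [1, 3, 4] / [2]
  Insert 8 (step 5): P = [2, 4, 7, 8] / [3];  Q = [1, 3, 4, 5] / [2]
  Insert 1 (step 6): P = [1, 4, 7, 8] / [2] / [3];  Q = [1, 3, 4, 5] / [2] / [6]
  Insert 5 (step 7): P = [1, 4, 5, 8] / [2, 7] / [3];  Q = [1, 3, 4, 5] / [2, 7] / [6]
  Insert 6 (step 8): P = [1, 4, 5, 6] / [2, 7, 8] / [3];  Q = [1, 3, 4, 5] / [2, 7, 8] / [6]
  Insert 9 (step 9): P = [1, 4, 5, 6, 9] / [2, 7, 8] / [3];  Q = [1, 3, 4, 5, 9] / [2, 7, 8] / [6]
Final shape: (5, 3, 1).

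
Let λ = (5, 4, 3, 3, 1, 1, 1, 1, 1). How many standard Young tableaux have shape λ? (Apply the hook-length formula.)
# SYT of shape (5, 4, 3, 3, 1, 1, 1, 1, 1) = 65116800

Hook-length formula: f^λ = n! / Π hook(c), product over all cells c of the Young diagram. For λ = (5, 4, 3, 3, 1, 1, 1, 1, 1), n = 20 boxes. Hook lengths by row (left-to-right, top-to-bottom): [13, 7, 6, 3, 1]; [11, 5, 4, 1]; [9, 3, 2]; [8, 2, 1]; [5]; [4]; [3]; [2]; [1]. Product of hooks = 37362124800. So f^λ = 20! / 37362124800 = 2432902008176640000 / 37362124800 = 65116800.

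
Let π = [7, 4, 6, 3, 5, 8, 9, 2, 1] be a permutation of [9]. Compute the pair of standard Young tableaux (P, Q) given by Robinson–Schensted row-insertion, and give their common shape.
P = [1, 5, 8, 9] / [2, 6] / [3] / [4] / [7];  Q = [1, 3, 6, 7] / [2, 5] / [4] / [8] / [9];  common shape = (4, 2, 1, 1, 1)

Row-insert the values π_1, π_2, … into P one at a time, bumping the leftmost entry strictly greater than the inserted value down to the next row. The recording tableau Q records, in position (i, j), the step at which that cell was added to P.
  Insert 7 (step 1): P = [7];  Q = [1]
  Insert 4 (step 2): P = [4] / [7];  Q = [1] / [2]
  Insert 6 (step 3): P = [4, 6] / [7];  Q = [1, 3] / [2]
  Insert 3 (step 4): P = [3, 6] / [4] / [7];  Q = [1, 3] / [2] / [4]
  Insert 5 (step 5): P = [3, 5] / [4, 6] / [7];  Q = [1, 3] / [2, 5] / [4]
  Insert 8 (step 6): P = [3, 5, 8] / [4, 6] / [7];  Q = [1, 3, 6] / [2, 5] / [4]
  Insert 9 (step 7): P = [3, 5, 8, 9] / [4, 6] / [7];  Q = [1, 3, 6, 7] / [2, 5] / [4]
  Insert 2 (step 8): P = [2, 5, 8, 9] / [3, 6] / [4] / [7];  Q = [1, 3, 6, 7] / [2, 5] / [4] / [8]
  Insert 1 (step 9): P = [1, 5, 8, 9] / [2, 6] / [3] / [4] / [7];  Q = [1, 3, 6, 7] / [2, 5] / [4] / [8] / [9]
Final shape: (4, 2, 1, 1, 1).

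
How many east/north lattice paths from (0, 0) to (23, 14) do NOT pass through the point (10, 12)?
Number of paths = 6039188970

Total paths from (0, 0) to (23, 14): C(37, 23) = 6107086800. Paths through (10, 12): (paths (0, 0) → (10, 12)) × (paths (10, 12) → (23, 14)) = C(22, 10) · C(15, 13) = 646646 · 105 = 67897830. Avoidance count = 6107086800 − 67897830 = 6039188970.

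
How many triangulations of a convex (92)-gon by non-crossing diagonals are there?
C_90 = 1000134600800354781929399250536541864362461089950800

These polygon triangulations are counted by the Catalan number C_n = (1/(n + 1)) · C(2n, n). For n = 90: C_90 = (1/91) · C(180, 90) = 91012248672832285155575331798825309656983959185522800/91 = 1000134600800354781929399250536541864362461089950800.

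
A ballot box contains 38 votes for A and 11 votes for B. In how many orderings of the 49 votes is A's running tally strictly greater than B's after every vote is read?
Strict-lead orderings = 16054484472

Total orderings of the 49 votes with 38 for A: C(49, 38) = 29135916264. By the Bertrand ballot formula (Cycle Lemma / reflection principle), the number of orderings in which A is strictly ahead of B throughout is (p − q)/(p + q) · C(p + q, p) = (38 − 11)/(38 + 11) · 29135916264 = 16054484472.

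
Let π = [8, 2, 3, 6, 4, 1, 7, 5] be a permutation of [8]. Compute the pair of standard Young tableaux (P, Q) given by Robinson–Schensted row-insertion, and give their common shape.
P = [1, 3, 4, 5] / [2, 7] / [6] / [8];  Q = [1, 3, 4, 7] / [2, 8] / [5] / [6];  common shape = (4, 2, 1, 1)

Row-insert the values π_1, π_2, … into P one at a time, bumping the leftmost entry strictly greater than the inserted value down to the next row. The recording tableau Q records, in position (i, j), the step at which that cell was added to P.
  Insert 8 (step 1): P = [8];  Q = [1]
  Insert 2 (step 2): P = [2] / [8];  Q = [1] / [2]
  Insert 3 (step 3): P = [2, 3] / [8];  Q = [1, 3] / [2]
  Insert 6 (step 4): P = [2, 3, 6] / [8];  Q = [1, 3, 4] / [2]
  Insert 4 (step 5): P = [2, 3, 4] / [6] / [8];  Q = [1, 3, 4] / [2] / [5]
  Insert 1 (step 6): P = [1, 3, 4] / [2] / [6] / [8];  Q = [1, 3, 4] / [2] / [5] / [6]
  Insert 7 (step 7): P = [1, 3, 4, 7] / [2] / [6] / [8];  Q = [1, 3, 4, 7] / [2] / [5] / [6]
  Insert 5 (step 8): P = [1, 3, 4, 5] / [2, 7] / [6] / [8];  Q = [1, 3, 4, 7] / [2, 8] / [5] / [6]
Final shape: (4, 2, 1, 1).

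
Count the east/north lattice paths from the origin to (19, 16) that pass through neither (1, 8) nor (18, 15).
Number of paths = 1977781707

Inclusion–exclusion. Total paths: C(35, 19) = 4059928950. Through P₁: C(9, 1)·C(26, 18) = 14060475. Through P₂: C(33, 18)·C(2, 1) = 2074316640. Since P₁ is strictly southwest of P₂, a monotone path through both must visit P₁ then P₂; paths through both = C(9, 1)·C(24, 17)·C(2, 1) = 6229872. Avoid both = 4059928950 − 14060475 − 2074316640 + 6229872 = 1977781707.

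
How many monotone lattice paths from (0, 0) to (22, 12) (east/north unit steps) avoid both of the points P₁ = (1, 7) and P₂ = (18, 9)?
Number of paths = 383836805

Inclusion–exclusion. Total paths: C(34, 22) = 548354040. Through P₁: C(8, 1)·C(26, 21) = 526240. Through P₂: C(27, 18)·C(7, 4) = 164038875. Since P₁ is strictly southwest of P₂, a monotone path through both must visit P₁ then P₂; paths through both = C(8, 1)·C(19, 17)·C(7, 4) = 47880. Avoid both = 548354040 − 526240 − 164038875 + 47880 = 383836805.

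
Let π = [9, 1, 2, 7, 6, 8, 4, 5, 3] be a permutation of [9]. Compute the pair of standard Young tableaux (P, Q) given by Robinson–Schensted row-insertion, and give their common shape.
P = [1, 2, 3, 5] / [4, 8] / [6] / [7] / [9];  Q = [1, 3, 4, 6] / [2, 8] / [5] / [7] / [9];  common shape = (4, 2, 1, 1, 1)

Row-insert the values π_1, π_2, … into P one at a time, bumping the leftmost entry strictly greater than the inserted value down to the next row. The recording tableau Q records, in position (i, j), the step at which that cell was added to P.
  Insert 9 (step 1): P = [9];  Q = [1]
  Insert 1 (step 2): P = [1] / [9];  Q = [1] / [2]
  Insert 2 (step 3): P = [1, 2] / [9];  Q = [1, 3] / [2]
  Insert 7 (step 4): P = [1, 2, 7] / [9];  Q = [1, 3, 4] / [2]
  Insert 6 (step 5): P = [1, 2, 6] / [7] / [9];  Q = [1, 3, 4] / [2] / [5]
  Insert 8 (step 6): P = [1, 2, 6, 8] / [7] / [9];  Q = [1, 3, 4, 6] / [2] / [5]
  Insert 4 (step 7): P = [1, 2, 4, 8] / [6] / [7] / [9];  Q = [1, 3, 4, 6] / [2] / [5] / [7]
  Insert 5 (step 8): P = [1, 2, 4, 5] / [6, 8] / [7] / [9];  Q = [1, 3, 4, 6] / [2, 8] / [5] / [7]
  Insert 3 (step 9): P = [1, 2, 3, 5] / [4, 8] / [6] / [7] / [9];  Q = [1, 3, 4, 6] / [2, 8] / [5] / [7] / [9]
Final shape: (4, 2, 1, 1, 1).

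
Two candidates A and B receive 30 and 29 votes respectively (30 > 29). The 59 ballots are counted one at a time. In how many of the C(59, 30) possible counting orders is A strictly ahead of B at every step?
Strict-lead orderings = 1002242216651368

Total orderings of the 59 votes with 30 for A: C(59, 30) = 59132290782430712. By the Bertrand ballot formula (Cycle Lemma / reflection principle), the number of orderings in which A is strictly ahead of B throughout is (p − q)/(p + q) · C(p + q, p) = (30 − 29)/(30 + 29) · 59132290782430712 = 1002242216651368.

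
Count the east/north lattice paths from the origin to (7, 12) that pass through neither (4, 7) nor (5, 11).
Number of paths = 23754

Inclusion–exclusion. Total paths: C(19, 7) = 50388. Through P₁: C(11, 4)·C(8, 3) = 18480. Through P₂: C(16, 5)·C(3, 2) = 13104. Since P₁ is strictly southwest of P₂, a monotone path through both must visit P₁ then P₂; paths through both = C(11, 4)·C(5, 1)·C(3, 2) = 4950. Avoid both = 50388 − 18480 − 13104 + 4950 = 23754.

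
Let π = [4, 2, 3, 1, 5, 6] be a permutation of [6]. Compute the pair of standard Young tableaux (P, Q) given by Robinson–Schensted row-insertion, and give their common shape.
P = [1, 3, 5, 6] / [2] / [4];  Q = [1, 3, 5, 6] / [2] / [4];  common shape = (4, 1, 1)

Row-insert the values π_1, π_2, … into P one at a time, bumping the leftmost entry strictly greater than the inserted value down to the next row. The recording tableau Q records, in position (i, j), the step at which that cell was added to P.
  Insert 4 (step 1): P = [4];  Q = [1]
  Insert 2 (step 2): P = [2] / [4];  Q = [1] / [2]
  Insert 3 (step 3): P = [2, 3] / [4];  Q = [1, 3] / [2]
  Insert 1 (step 4): P = [1, 3] / [2] / [4];  Q = [1, 3] / [2] / [4]
  Insert 5 (step 5): P = [1, 3, 5] / [2] / [4];  Q = [1, 3, 5] / [2] / [4]
  Insert 6 (step 6): P = [1, 3, 5, 6] / [2] / [4];  Q = [1, 3, 5, 6] / [2] / [4]
Final shape: (4, 1, 1).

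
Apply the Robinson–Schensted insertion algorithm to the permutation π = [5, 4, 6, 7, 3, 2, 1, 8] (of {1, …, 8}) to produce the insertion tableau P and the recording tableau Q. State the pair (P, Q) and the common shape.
P = [1, 6, 7, 8] / [2] / [3] / [4] / [5];  Q = [1, 3, 4, 8] / [2] / [5] / [6] / [7];  common shape = (4, 1, 1, 1, 1)

Row-insert the values π_1, π_2, … into P one at a time, bumping the leftmost entry strictly greater than the inserted value down to the next row. The recording tableau Q records, in position (i, j), the step at which that cell was added to P.
  Insert 5 (step 1): P = [5];  Q = [1]
  Insert 4 (step 2): P = [4] / [5];  Q = [1] / [2]
  Insert 6 (step 3): P = [4, 6] / [5];  Q = [1, 3] / [2]
  Insert 7 (step 4): P = [4, 6, 7] / [5];  Q = [1, 3, 4] / [2]
  Insert 3 (step 5): P = [3, 6, 7] / [4] / [5];  Q = [1, 3, 4] / [2] / [5]
  Insert 2 (step 6): P = [2, 6, 7] / [3] / [4] / [5];  Q = [1, 3, 4] / [2] / [5] / [6]
  Insert 1 (step 7): P = [1, 6, 7] / [2] / [3] / [4] / [5];  Q = [1, 3, 4] / [2] / [5] / [6] / [7]
  Insert 8 (step 8): P = [1, 6, 7, 8] / [2] / [3] / [4] / [5];  Q = [1, 3, 4, 8] / [2] / [5] / [6] / [7]
Final shape: (4, 1, 1, 1, 1).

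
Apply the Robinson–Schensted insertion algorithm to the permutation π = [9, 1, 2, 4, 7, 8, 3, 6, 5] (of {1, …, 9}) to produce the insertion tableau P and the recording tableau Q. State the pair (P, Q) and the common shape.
P = [1, 2, 3, 5, 8] / [4, 6] / [7] / [9];  Q = [1, 3, 4, 5, 6] / [2, 8] / [7] / [9];  common shape = (5, 2, 1, 1)

Row-insert the values π_1, π_2, … into P one at a time, bumping the leftmost entry strictly greater than the inserted value down to the next row. The recording tableau Q records, in position (i, j), the step at which that cell was added to P.
  Insert 9 (step 1): P = [9];  Q = [1]
  Insert 1 (step 2): P = [1] / [9];  Q = [1] / [2]
  Insert 2 (step 3): P = [1, 2] / [9];  Q = [1, 3] / [2]
  Insert 4 (step 4): P = [1, 2, 4] / [9];  Q = [1, 3, 4] / [2]
  Insert 7 (step 5): P = [1, 2, 4, 7] / [9];  Q = [1, 3, 4, 5] / [2]
  Insert 8 (step 6): P = [1, 2, 4, 7, 8] / [9];  Q = [1, 3, 4, 5, 6] / [2]
  Insert 3 (step 7): P = [1, 2, 3, 7, 8] / [4] / [9];  Q = [1, 3, 4, 5, 6] / [2] / [7]
  Insert 6 (step 8): P = [1, 2, 3, 6, 8] / [4, 7] / [9];  Q = [1, 3, 4, 5, 6] / [2, 8] / [7]
  Insert 5 (step 9): P = [1, 2, 3, 5, 8] / [4, 6] / [7] / [9];  Q = [1, 3, 4, 5, 6] / [2, 8] / [7] / [9]
Final shape: (5, 2, 1, 1).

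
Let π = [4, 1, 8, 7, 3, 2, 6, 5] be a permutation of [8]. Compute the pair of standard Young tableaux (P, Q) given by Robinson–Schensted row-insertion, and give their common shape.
P = [1, 2, 5] / [3, 6] / [4, 7] / [8];  Q = [1, 3, 7] / [2, 4] / [5, 8] / [6];  common shape = (3, 2, 2, 1)

Row-insert the values π_1, π_2, … into P one at a time, bumping the leftmost entry strictly greater than the inserted value down to the next row. The recording tableau Q records, in position (i, j), the step at which that cell was added to P.
  Insert 4 (step 1): P = [4];  Q = [1]
  Insert 1 (step 2): P = [1] / [4];  Q = [1] / [2]
  Insert 8 (step 3): P = [1, 8] / [4];  Q = [1, 3] / [2]
  Insert 7 (step 4): P = [1, 7] / [4, 8];  Q = [1, 3] / [2, 4]
  Insert 3 (step 5): P = [1, 3] / [4, 7] / [8];  Q = [1, 3] / [2, 4] / [5]
  Insert 2 (step 6): P = [1, 2] / [3, 7] / [4] / [8];  Q = [1, 3] / [2, 4] / [5] / [6]
  Insert 6 (step 7): P = [1, 2, 6] / [3, 7] / [4] / [8];  Q = [1, 3, 7] / [2, 4] / [5] / [6]
  Insert 5 (step 8): P = [1, 2, 5] / [3, 6] / [4, 7] / [8];  Q = [1, 3, 7] / [2, 4] / [5, 8] / [6]
Final shape: (3, 2, 2, 1).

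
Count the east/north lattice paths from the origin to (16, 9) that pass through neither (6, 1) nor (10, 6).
Number of paths = 1138085

Inclusion–exclusion. Total paths: C(25, 16) = 2042975. Through P₁: C(7, 6)·C(18, 10) = 306306. Through P₂: C(16, 10)·C(9, 6) = 672672. Since P₁ is strictly southwest of P₂, a monotone path through both must visit P₁ then P₂; paths through both = C(7, 6)·C(9, 4)·C(9, 6) = 74088. Avoid both = 2042975 − 306306 − 672672 + 74088 = 1138085.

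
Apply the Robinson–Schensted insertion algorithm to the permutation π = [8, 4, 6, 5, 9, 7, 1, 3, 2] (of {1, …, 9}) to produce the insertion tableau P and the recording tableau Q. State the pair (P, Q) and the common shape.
P = [1, 2, 7] / [3, 5] / [4, 9] / [6] / [8];  Q = [1, 3, 5] / [2, 6] / [4, 8] / [7] / [9];  common shape = (3, 2, 2, 1, 1)

Row-insert the values π_1, π_2, … into P one at a time, bumping the leftmost entry strictly greater than the inserted value down to the next row. The recording tableau Q records, in position (i, j), the step at which that cell was added to P.
  Insert 8 (step 1): P = [8];  Q = [1]
  Insert 4 (step 2): P = [4] / [8];  Q = [1] / [2]
  Insert 6 (step 3): P = [4, 6] / [8];  Q = [1, 3] / [2]
  Insert 5 (step 4): P = [4, 5] / [6] / [8];  Q = [1, 3] / [2] / [4]
  Insert 9 (step 5): P = [4, 5, 9] / [6] / [8];  Q = [1, 3, 5] / [2] / [4]
  Insert 7 (step 6): P = [4, 5, 7] / [6, 9] / [8];  Q = [1, 3, 5] / [2, 6] / [4]
  Insert 1 (step 7): P = [1, 5, 7] / [4, 9] / [6] / [8];  Q = [1, 3, 5] / [2, 6] / [4] / [7]
  Insert 3 (step 8): P = [1, 3, 7] / [4, 5] / [6, 9] / [8];  Q = [1, 3, 5] / [2, 6] / [4, 8] / [7]
  Insert 2 (step 9): P = [1, 2, 7] / [3, 5] / [4, 9] / [6] / [8];  Q = [1, 3, 5] / [2, 6] / [4, 8] / [7] / [9]
Final shape: (3, 2, 2, 1, 1).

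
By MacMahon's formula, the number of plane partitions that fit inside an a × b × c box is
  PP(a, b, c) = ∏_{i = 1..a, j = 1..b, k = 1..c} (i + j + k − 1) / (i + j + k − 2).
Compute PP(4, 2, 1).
PP(4, 2, 1) = 15

Evaluate the triple product over i = 1..4, j = 1..2, k = 1..1. The factors are (2/1) · (3/2) · (3/2) · (4/3) · (4/3) · (5/4) · (5/4) · (6/5). The numerators and denominators telescope so the product is an integer; carrying out the multiplication exactly gives PP(4, 2, 1) = 15.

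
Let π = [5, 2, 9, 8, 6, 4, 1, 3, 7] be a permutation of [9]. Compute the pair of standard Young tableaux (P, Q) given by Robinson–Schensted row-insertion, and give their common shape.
P = [1, 3, 7] / [2, 4] / [5, 6] / [8] / [9];  Q = [1, 3, 9] / [2, 4] / [5, 8] / [6] / [7];  common shape = (3, 2, 2, 1, 1)

Row-insert the values π_1, π_2, … into P one at a time, bumping the leftmost entry strictly greater than the inserted value down to the next row. The recording tableau Q records, in position (i, j), the step at which that cell was added to P.
  Insert 5 (step 1): P = [5];  Q = [1]
  Insert 2 (step 2): P = [2] / [5];  Q = [1] / [2]
  Insert 9 (step 3): P = [2, 9] / [5];  Q = [1, 3] / [2]
  Insert 8 (step 4): P = [2, 8] / [5, 9];  Q = [1, 3] / [2, 4]
  Insert 6 (step 5): P = [2, 6] / [5, 8] / [9];  Q = [1, 3] / [2, 4] / [5]
  Insert 4 (step 6): P = [2, 4] / [5, 6] / [8] / [9];  Q = [1, 3] / [2, 4] / [5] / [6]
  Insert 1 (step 7): P = [1, 4] / [2, 6] / [5] / [8] / [9];  Q = [1, 3] / [2, 4] / [5] / [6] / [7]
  Insert 3 (step 8): P = [1, 3] / [2, 4] / [5, 6] / [8] / [9];  Q = [1, 3] / [2, 4] / [5, 8] / [6] / [7]
  Insert 7 (step 9): P = [1, 3, 7] / [2, 4] / [5, 6] / [8] / [9];  Q = [1, 3, 9] / [2, 4] / [5, 8] / [6] / [7]
Final shape: (3, 2, 2, 1, 1).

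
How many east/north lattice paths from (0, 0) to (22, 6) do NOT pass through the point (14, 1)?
Number of paths = 357435

Total paths from (0, 0) to (22, 6): C(28, 22) = 376740. Paths through (14, 1): (paths (0, 0) → (14, 1)) × (paths (14, 1) → (22, 6)) = C(15, 14) · C(13, 8) = 15 · 1287 = 19305. Avoidance count = 376740 − 19305 = 357435.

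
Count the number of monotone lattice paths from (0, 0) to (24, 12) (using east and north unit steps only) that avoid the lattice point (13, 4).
Number of paths = 1071792540

Total paths from (0, 0) to (24, 12): C(36, 24) = 1251677700. Paths through (13, 4): (paths (0, 0) → (13, 4)) × (paths (13, 4) → (24, 12)) = C(17, 13) · C(19, 11) = 2380 · 75582 = 179885160. Avoidance count = 1251677700 − 179885160 = 1071792540.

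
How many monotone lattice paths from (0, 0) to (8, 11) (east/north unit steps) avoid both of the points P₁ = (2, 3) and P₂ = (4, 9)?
Number of paths = 39027

Inclusion–exclusion. Total paths: C(19, 8) = 75582. Through P₁: C(5, 2)·C(14, 6) = 30030. Through P₂: C(13, 4)·C(6, 4) = 10725. Since P₁ is strictly southwest of P₂, a monotone path through both must visit P₁ then P₂; paths through both = C(5, 2)·C(8, 2)·C(6, 4) = 4200. Avoid both = 75582 − 30030 − 10725 + 4200 = 39027.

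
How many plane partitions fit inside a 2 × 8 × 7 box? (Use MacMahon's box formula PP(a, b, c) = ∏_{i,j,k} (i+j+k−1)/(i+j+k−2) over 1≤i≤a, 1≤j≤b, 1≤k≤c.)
PP(2, 8, 7) = 9202050

Evaluate the triple product over i = 1..2, j = 1..8, k = 1..7. The factors are (2/1) · (3/2) · (4/3) · (5/4) · (6/5) · (7/6) · (8/7) · (3/2) · … (112 factors total). The numerators and denominators telescope so the product is an integer; carrying out the multiplication exactly gives PP(2, 8, 7) = 9202050.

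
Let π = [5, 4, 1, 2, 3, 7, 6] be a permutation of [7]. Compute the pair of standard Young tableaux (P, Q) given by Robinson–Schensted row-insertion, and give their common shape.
P = [1, 2, 3, 6] / [4, 7] / [5];  Q = [1, 4, 5, 6] / [2, 7] / [3];  common shape = (4, 2, 1)

Row-insert the values π_1, π_2, … into P one at a time, bumping the leftmost entry strictly greater than the inserted value down to the next row. The recording tableau Q records, in position (i, j), the step at which that cell was added to P.
  Insert 5 (step 1): P = [5];  Q = [1]
  Insert 4 (step 2): P = [4] / [5];  Q = [1] / [2]
  Insert 1 (step 3): P = [1] / [4] / [5];  Q = [1] / [2] / [3]
  Insert 2 (step 4): P = [1, 2] / [4] / [5];  Q = [1, 4] / [2] / [3]
  Insert 3 (step 5): P = [1, 2, 3] / [4] / [5];  Q = [1, 4, 5] / [2] / [3]
  Insert 7 (step 6): P = [1, 2, 3, 7] / [4] / [5];  Q = [1, 4, 5, 6] / [2] / [3]
  Insert 6 (step 7): P = [1, 2, 3, 6] / [4, 7] / [5];  Q = [1, 4, 5, 6] / [2, 7] / [3]
Final shape: (4, 2, 1).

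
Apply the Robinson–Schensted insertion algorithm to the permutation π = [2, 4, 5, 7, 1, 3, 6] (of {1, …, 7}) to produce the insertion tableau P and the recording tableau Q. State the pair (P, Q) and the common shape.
P = [1, 3, 5, 6] / [2, 4, 7];  Q = [1, 2, 3, 4] / [5, 6, 7];  common shape = (4, 3)

Row-insert the values π_1, π_2, … into P one at a time, bumping the leftmost entry strictly greater than the inserted value down to the next row. The recording tableau Q records, in position (i, j), the step at which that cell was added to P.
  Insert 2 (step 1): P = [2];  Q = [1]
  Insert 4 (step 2): P = [2, 4];  Q = [1, 2]
  Insert 5 (step 3): P = [2, 4, 5];  Q = [1, 2, 3]
  Insert 7 (step 4): P = [2, 4, 5, 7];  Q = [1, 2, 3, 4]
  Insert 1 (step 5): P = [1, 4, 5, 7] / [2];  Q = [1, 2, 3, 4] / [5]
  Insert 3 (step 6): P = [1, 3, 5, 7] / [2, 4];  Q = [1, 2, 3, 4] / [5, 6]
  Insert 6 (step 7): P = [1, 3, 5, 6] / [2, 4, 7];  Q = [1, 2, 3, 4] / [5, 6, 7]
Final shape: (4, 3).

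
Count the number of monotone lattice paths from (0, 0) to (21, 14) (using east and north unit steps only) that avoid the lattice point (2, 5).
Number of paths = 2174914500

Total paths from (0, 0) to (21, 14): C(35, 21) = 2319959400. Paths through (2, 5): (paths (0, 0) → (2, 5)) × (paths (2, 5) → (21, 14)) = C(7, 2) · C(28, 19) = 21 · 6906900 = 145044900. Avoidance count = 2319959400 − 145044900 = 2174914500.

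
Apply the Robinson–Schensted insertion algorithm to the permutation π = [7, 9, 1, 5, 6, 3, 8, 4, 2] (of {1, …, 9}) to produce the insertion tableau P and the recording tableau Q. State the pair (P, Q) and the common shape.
P = [1, 2, 4, 8] / [3, 6] / [5, 9] / [7];  Q = [1, 2, 5, 7] / [3, 4] / [6, 8] / [9];  common shape = (4, 2, 2, 1)

Row-insert the values π_1, π_2, … into P one at a time, bumping the leftmost entry strictly greater than the inserted value down to the next row. The recording tableau Q records, in position (i, j), the step at which that cell was added to P.
  Insert 7 (step 1): P = [7];  Q = [1]
  Insert 9 (step 2): P = [7, 9];  Q = [1, 2]
  Insert 1 (step 3): P = [1, 9] / [7];  Q = [1, 2] / [3]
  Insert 5 (step 4): P = [1, 5] / [7, 9];  Q = [1, 2] / [3, 4]
  Insert 6 (step 5): P = [1, 5, 6] / [7, 9];  Q = [1, 2, 5] / [3, 4]
  Insert 3 (step 6): P = [1, 3, 6] / [5, 9] / [7];  Q = [1, 2, 5] / [3, 4] / [6]
  Insert 8 (step 7): P = [1, 3, 6, 8] / [5, 9] / [7];  Q = [1, 2, 5, 7] / [3, 4] / [6]
  Insert 4 (step 8): P = [1, 3, 4, 8] / [5, 6] / [7, 9];  Q = [1, 2, 5, 7] / [3, 4] / [6, 8]
  Insert 2 (step 9): P = [1, 2, 4, 8] / [3, 6] / [5, 9] / [7];  Q = [1, 2, 5, 7] / [3, 4] / [6, 8] / [9]
Final shape: (4, 2, 2, 1).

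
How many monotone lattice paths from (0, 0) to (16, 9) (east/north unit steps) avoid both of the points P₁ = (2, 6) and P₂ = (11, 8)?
Number of paths = 1579683

Inclusion–exclusion. Total paths: C(25, 16) = 2042975. Through P₁: C(8, 2)·C(17, 14) = 19040. Through P₂: C(19, 11)·C(6, 5) = 453492. Since P₁ is strictly southwest of P₂, a monotone path through both must visit P₁ then P₂; paths through both = C(8, 2)·C(11, 9)·C(6, 5) = 9240. Avoid both = 2042975 − 19040 − 453492 + 9240 = 1579683.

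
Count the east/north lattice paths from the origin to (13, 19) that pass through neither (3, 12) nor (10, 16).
Number of paths = 235293060

Inclusion–exclusion. Total paths: C(32, 13) = 347373600. Through P₁: C(15, 3)·C(17, 10) = 8848840. Through P₂: C(26, 10)·C(6, 3) = 106234700. Since P₁ is strictly southwest of P₂, a monotone path through both must visit P₁ then P₂; paths through both = C(15, 3)·C(11, 7)·C(6, 3) = 3003000. Avoid both = 347373600 − 8848840 − 106234700 + 3003000 = 235293060.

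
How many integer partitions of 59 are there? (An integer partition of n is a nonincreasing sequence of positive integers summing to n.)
p(59) = 831820

Compute p(n) via the recurrence p(n, m) = p(n, m−1) + p(n−m, m), where p(n, m) counts partitions of n with all parts ≤ m and p(n) = p(n, n). The base cases are p(0, m) = 1 and p(n, 0) = 0 for n > 0. Filling the table yields p(59) = 831820. (Euler's pentagonal recurrence is an alternative.)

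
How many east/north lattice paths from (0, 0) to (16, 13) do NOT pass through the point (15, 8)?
Number of paths = 64922031

Total paths from (0, 0) to (16, 13): C(29, 16) = 67863915. Paths through (15, 8): (paths (0, 0) → (15, 8)) × (paths (15, 8) → (16, 13)) = C(23, 15) · C(6, 1) = 490314 · 6 = 2941884. Avoidance count = 67863915 − 2941884 = 64922031.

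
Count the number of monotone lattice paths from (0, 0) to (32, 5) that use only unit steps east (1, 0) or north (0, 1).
Number of paths = 435897

A monotone lattice path from (0, 0) to (32, 5) consists of 32 east steps and 5 north steps in some order, so it is determined by which 32 of the 37 steps are east. The count is C(37, 32) = 435897.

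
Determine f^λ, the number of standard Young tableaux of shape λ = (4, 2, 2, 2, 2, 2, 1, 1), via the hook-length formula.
# SYT of shape (4, 2, 2, 2, 2, 2, 1, 1) = 73710

Hook-length formula: f^λ = n! / Π hook(c), product over all cells c of the Young diagram. For λ = (4, 2, 2, 2, 2, 2, 1, 1), n = 16 boxes. Hook lengths by row (left-to-right, top-to-bottom): [11, 8, 2, 1]; [8, 5]; [7, 4]; [6, 3]; [5, 2]; [4, 1]; [2]; [1]. Product of hooks = 283852800. So f^λ = 16! / 283852800 = 20922789888000 / 283852800 = 73710.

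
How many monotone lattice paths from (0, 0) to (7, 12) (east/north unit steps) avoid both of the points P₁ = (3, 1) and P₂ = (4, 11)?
Number of paths = 39644

Inclusion–exclusion. Total paths: C(19, 7) = 50388. Through P₁: C(4, 3)·C(15, 4) = 5460. Through P₂: C(15, 4)·C(4, 3) = 5460. Since P₁ is strictly southwest of P₂, a monotone path through both must visit P₁ then P₂; paths through both = C(4, 3)·C(11, 1)·C(4, 3) = 176. Avoid both = 50388 − 5460 − 5460 + 176 = 39644.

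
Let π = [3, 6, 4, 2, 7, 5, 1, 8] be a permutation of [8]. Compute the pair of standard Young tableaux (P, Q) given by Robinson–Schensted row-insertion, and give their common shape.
P = [1, 4, 5, 8] / [2, 7] / [3] / [6];  Q = [1, 2, 5, 8] / [3, 6] / [4] / [7];  common shape = (4, 2, 1, 1)

Row-insert the values π_1, π_2, … into P one at a time, bumping the leftmost entry strictly greater than the inserted value down to the next row. The recording tableau Q records, in position (i, j), the step at which that cell was added to P.
  Insert 3 (step 1): P = [3];  Q = [1]
  Insert 6 (step 2): P = [3, 6];  Q = [1, 2]
  Insert 4 (step 3): P = [3, 4] / [6];  Q = [1, 2] / [3]
  Insert 2 (step 4): P = [2, 4] / [3] / [6];  Q = [1, 2] / [3] / [4]
  Insert 7 (step 5): P = [2, 4, 7] / [3] / [6];  Q = [1, 2, 5] / [3] / [4]
  Insert 5 (step 6): P = [2, 4, 5] / [3, 7] / [6];  Q = [1, 2, 5] / [3, 6] / [4]
  Insert 1 (step 7): P = [1, 4, 5] / [2, 7] / [3] / [6];  Q = [1, 2, 5] / [3, 6] / [4] / [7]
  Insert 8 (step 8): P = [1, 4, 5, 8] / [2, 7] / [3] / [6];  Q = [1, 2, 5, 8] / [3, 6] / [4] / [7]
Final shape: (4, 2, 1, 1).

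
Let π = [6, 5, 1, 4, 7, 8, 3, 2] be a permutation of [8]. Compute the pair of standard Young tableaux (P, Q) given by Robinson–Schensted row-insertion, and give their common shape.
P = [1, 2, 7, 8] / [3] / [4] / [5] / [6];  Q = [1, 4, 5, 6] / [2] / [3] / [7] / [8];  common shape = (4, 1, 1, 1, 1)

Row-insert the values π_1, π_2, … into P one at a time, bumping the leftmost entry strictly greater than the inserted value down to the next row. The recording tableau Q records, in position (i, j), the step at which that cell was added to P.
  Insert 6 (step 1): P = [6];  Q = [1]
  Insert 5 (step 2): P = [5] / [6];  Q = [1] / [2]
  Insert 1 (step 3): P = [1] / [5] / [6];  Q = [1] / [2] / [3]
  Insert 4 (step 4): P = [1, 4] / [5] / [6];  Q = [1, 4] / [2] / [3]
  Insert 7 (step 5): P = [1, 4, 7] / [5] / [6];  Q = [1, 4, 5] / [2] / [3]
  Insert 8 (step 6): P = [1, 4, 7, 8] / [5] / [6];  Q = [1, 4, 5, 6] / [2] / [3]
  Insert 3 (step 7): P = [1, 3, 7, 8] / [4] / [5] / [6];  Q = [1, 4, 5, 6] / [2] / [3] / [7]
  Insert 2 (step 8): P = [1, 2, 7, 8] / [3] / [4] / [5] / [6];  Q = [1, 4, 5, 6] / [2] / [3] / [7] / [8]
Final shape: (4, 1, 1, 1, 1).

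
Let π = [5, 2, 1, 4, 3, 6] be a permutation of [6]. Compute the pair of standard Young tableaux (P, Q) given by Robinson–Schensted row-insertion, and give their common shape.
P = [1, 3, 6] / [2, 4] / [5];  Q = [1, 4, 6] / [2, 5] / [3];  common shape = (3, 2, 1)

Row-insert the values π_1, π_2, … into P one at a time, bumping the leftmost entry strictly greater than the inserted value down to the next row. The recording tableau Q records, in position (i, j), the step at which that cell was added to P.
  Insert 5 (step 1): P = [5];  Q = [1]
  Insert 2 (step 2): P = [2] / [5];  Q = [1] / [2]
  Insert 1 (step 3): P = [1] / [2] / [5];  Q = [1] / [2] / [3]
  Insert 4 (step 4): P = [1, 4] / [2] / [5];  Q = [1, 4] / [2] / [3]
  Insert 3 (step 5): P = [1, 3] / [2, 4] / [5];  Q = [1, 4] / [2, 5] / [3]
  Insert 6 (step 6): P = [1, 3, 6] / [2, 4] / [5];  Q = [1, 4, 6] / [2, 5] / [3]
Final shape: (3, 2, 1).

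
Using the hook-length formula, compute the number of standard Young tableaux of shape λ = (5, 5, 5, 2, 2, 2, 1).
# SYT of shape (5, 5, 5, 2, 2, 2, 1) = 724243520

Hook-length formula: f^λ = n! / Π hook(c), product over all cells c of the Young diagram. For λ = (5, 5, 5, 2, 2, 2, 1), n = 22 boxes. Hook lengths by row (left-to-right, top-to-bottom): [11, 9, 5, 4, 3]; [10, 8, 4, 3, 2]; [9, 7, 3, 2, 1]; [5, 3]; [4, 2]; [3, 1]; [1]. Product of hooks = 1551965184000. So f^λ = 22! / 1551965184000 = 1124000727777607680000 / 1551965184000 = 724243520.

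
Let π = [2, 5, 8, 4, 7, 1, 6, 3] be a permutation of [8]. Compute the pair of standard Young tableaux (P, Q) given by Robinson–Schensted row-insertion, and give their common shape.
P = [1, 3, 6] / [2, 4] / [5, 7] / [8];  Q = [1, 2, 3] / [4, 5] / [6, 7] / [8];  common shape = (3, 2, 2, 1)

Row-insert the values π_1, π_2, … into P one at a time, bumping the leftmost entry strictly greater than the inserted value down to the next row. The recording tableau Q records, in position (i, j), the step at which that cell was added to P.
  Insert 2 (step 1): P = [2];  Q = [1]
  Insert 5 (step 2): P = [2, 5];  Q = [1, 2]
  Insert 8 (step 3): P = [2, 5, 8];  Q = [1, 2, 3]
  Insert 4 (step 4): P = [2, 4, 8] / [5];  Q = [1, 2, 3] / [4]
  Insert 7 (step 5): P = [2, 4, 7] / [5, 8];  Q = [1, 2, 3] / [4, 5]
  Insert 1 (step 6): P = [1, 4, 7] / [2, 8] / [5];  Q = [1, 2, 3] / [4, 5] / [6]
  Insert 6 (step 7): P = [1, 4, 6] / [2, 7] / [5, 8];  Q = [1, 2, 3] / [4, 5] / [6, 7]
  Insert 3 (step 8): P = [1, 3, 6] / [2, 4] / [5, 7] / [8];  Q = [1, 2, 3] / [4, 5] / [6, 7] / [8]
Final shape: (3, 2, 2, 1).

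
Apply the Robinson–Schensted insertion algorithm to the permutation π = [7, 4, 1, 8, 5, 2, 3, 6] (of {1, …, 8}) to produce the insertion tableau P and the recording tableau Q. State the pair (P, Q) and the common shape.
P = [1, 2, 3, 6] / [4, 5] / [7, 8];  Q = [1, 4, 7, 8] / [2, 5] / [3, 6];  common shape = (4, 2, 2)

Row-insert the values π_1, π_2, … into P one at a time, bumping the leftmost entry strictly greater than the inserted value down to the next row. The recording tableau Q records, in position (i, j), the step at which that cell was added to P.
  Insert 7 (step 1): P = [7];  Q = [1]
  Insert 4 (step 2): P = [4] / [7];  Q = [1] / [2]
  Insert 1 (step 3): P = [1] / [4] / [7];  Q = [1] / [2] / [3]
  Insert 8 (step 4): P = [1, 8] / [4] / [7];  Q = [1, 4] / [2] / [3]
  Insert 5 (step 5): P = [1, 5] / [4, 8] / [7];  Q = [1, 4] / [2, 5] / [3]
  Insert 2 (step 6): P = [1, 2] / [4, 5] / [7, 8];  Q = [1, 4] / [2, 5] / [3, 6]
  Insert 3 (step 7): P = [1, 2, 3] / [4, 5] / [7, 8];  Q = [1, 4, 7] / [2, 5] / [3, 6]
  Insert 6 (step 8): P = [1, 2, 3, 6] / [4, 5] / [7, 8];  Q = [1, 4, 7, 8] / [2, 5] / [3, 6]
Final shape: (4, 2, 2).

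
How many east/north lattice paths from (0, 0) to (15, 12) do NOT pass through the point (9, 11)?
Number of paths = 16208140

Total paths from (0, 0) to (15, 12): C(27, 15) = 17383860. Paths through (9, 11): (paths (0, 0) → (9, 11)) × (paths (9, 11) → (15, 12)) = C(20, 9) · C(7, 6) = 167960 · 7 = 1175720. Avoidance count = 17383860 − 1175720 = 16208140.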